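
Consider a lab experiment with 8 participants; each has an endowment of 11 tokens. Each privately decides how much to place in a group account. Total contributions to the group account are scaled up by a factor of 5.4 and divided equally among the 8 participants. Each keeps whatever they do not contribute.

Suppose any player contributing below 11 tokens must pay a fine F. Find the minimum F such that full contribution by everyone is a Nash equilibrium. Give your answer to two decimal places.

3.58 tokens

Given the others contribute fully, the best deviation is to contribute 0 (any partial contribution still incurs the fine and gives up units whose private return 0.6750 is below 1).
Deviating from 11 to 0 saves 11 tokens but forfeits the deviator's share of the drop in the group account: 5.4/8 × 11 = 7.42.
So the deviation gain is 11 − 7.42 = 3.58, and the fine must be at least 3.58 tokens to wipe it out.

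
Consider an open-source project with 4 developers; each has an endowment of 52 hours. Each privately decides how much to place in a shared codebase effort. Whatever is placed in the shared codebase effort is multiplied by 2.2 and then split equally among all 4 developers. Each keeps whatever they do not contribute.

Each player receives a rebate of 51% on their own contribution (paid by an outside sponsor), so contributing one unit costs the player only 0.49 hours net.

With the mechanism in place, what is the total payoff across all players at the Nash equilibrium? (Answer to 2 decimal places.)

The effective private return per unit is now (2.2/4) / 0.49 = 1.1224 > 1, so every player's dominant strategy flips to full contribution.
So the Nash equilibrium is full contribution by all 4; the group earns 4 × (52 × 0.51 + 2.2 × 52) = 563.68.

563.68 hours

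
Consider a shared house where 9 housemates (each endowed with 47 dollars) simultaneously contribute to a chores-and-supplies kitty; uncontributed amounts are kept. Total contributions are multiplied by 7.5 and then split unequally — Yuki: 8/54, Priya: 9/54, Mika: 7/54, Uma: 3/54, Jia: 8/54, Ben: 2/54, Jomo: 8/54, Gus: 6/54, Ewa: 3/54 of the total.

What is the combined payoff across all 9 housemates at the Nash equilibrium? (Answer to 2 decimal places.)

For player j, contributing a unit is worthwhile iff 7.5 × (j's share) ≥ 1, i.e. iff j's share is at least 0.1333.
Yuki, Priya, Jia and Jomo clear that bar, contributing 47 each; the remaining 5 contribute 0. Total contributed: 188.
The chores-and-supplies kitty pays out 7.5 × 188 = 1410.00 in total (split across the unequal shares, but the aggregate is all that matters for the group sum).
The 5 free-riders keep 47 each, adding 235. Group total = 235 + 1410.00 = 1645.00.

1645.00 dollars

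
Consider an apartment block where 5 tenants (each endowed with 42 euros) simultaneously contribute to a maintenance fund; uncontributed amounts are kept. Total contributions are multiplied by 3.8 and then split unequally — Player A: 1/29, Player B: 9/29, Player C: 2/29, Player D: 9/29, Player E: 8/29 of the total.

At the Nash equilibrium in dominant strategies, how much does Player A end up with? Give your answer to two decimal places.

58.51 euros

A player with share s gets back 3.8·s per unit contributed, so full contribution is dominant for anyone with s > 1/3.8 = 0.2632 and zero contribution is dominant for anyone below.
The shares above 0.2632 belong to Player B, Player D and Player E, contributing 42 each; the remaining 2 contribute 0. Total contributed: 126.
Player A keeps 42 and receives 3.8 × 126 × 1/29 = 16.51 from the maintenance fund, for a payoff of 58.51.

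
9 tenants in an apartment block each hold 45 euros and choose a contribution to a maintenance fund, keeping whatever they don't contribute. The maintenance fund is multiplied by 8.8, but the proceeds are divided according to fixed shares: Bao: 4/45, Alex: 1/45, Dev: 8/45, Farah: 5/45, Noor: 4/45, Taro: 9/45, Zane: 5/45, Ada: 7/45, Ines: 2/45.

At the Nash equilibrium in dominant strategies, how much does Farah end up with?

177.00 euros

Player j's private return per contributed unit is 8.8 × (j's share). Contributing is weakly dominant for j when that share is at least 1/8.8 = 0.1136, and contributing 0 is dominant otherwise.
Dev, Taro and Ada are above the threshold, contributing 45 each; the remaining 6 contribute 0. Total contributed: 135.
Farah keeps 45 and receives 8.8 × 135 × 5/45 = 132.00 from the maintenance fund, for a payoff of 177.00.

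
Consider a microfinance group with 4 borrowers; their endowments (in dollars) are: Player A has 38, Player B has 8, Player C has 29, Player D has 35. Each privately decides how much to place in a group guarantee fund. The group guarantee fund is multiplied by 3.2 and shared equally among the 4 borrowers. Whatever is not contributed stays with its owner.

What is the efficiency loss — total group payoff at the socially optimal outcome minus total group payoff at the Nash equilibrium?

242.00 dollars

The private return per contributed unit is 3.2/4 = 0.8000 < 1 for every player regardless of endowment, so the Nash equilibrium is zero contribution and the group total is Σ E_j = 38 + 8 + 29 + 35 = 110.
Each contributed unit returns 3.200 to the group, so the social optimum is full contribution by everyone: group total = 3.200 × 110 = 352.00.
Efficiency loss = (3.200 − 1) × 110 = 242.00.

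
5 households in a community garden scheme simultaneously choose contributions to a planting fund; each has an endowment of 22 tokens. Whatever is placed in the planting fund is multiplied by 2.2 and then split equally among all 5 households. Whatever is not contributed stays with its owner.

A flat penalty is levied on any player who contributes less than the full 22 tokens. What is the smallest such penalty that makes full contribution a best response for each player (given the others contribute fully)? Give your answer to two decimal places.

Given the others contribute fully, the best deviation is to contribute 0 (any partial contribution still incurs the fine and gives up units whose private return 0.4400 is below 1).
Deviating from 22 to 0 saves 22 tokens but forfeits the deviator's share of the drop in the planting fund: 2.2/5 × 22 = 9.68.
So the deviation gain is 22 − 9.68 = 12.32, and the fine must be at least 12.32 tokens to wipe it out.

12.32 tokens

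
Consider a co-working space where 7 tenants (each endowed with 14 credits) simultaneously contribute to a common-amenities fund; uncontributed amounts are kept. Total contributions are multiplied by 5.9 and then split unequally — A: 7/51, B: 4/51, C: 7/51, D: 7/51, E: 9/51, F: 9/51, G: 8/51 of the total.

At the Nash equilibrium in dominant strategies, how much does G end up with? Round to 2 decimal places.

39.91 credits

Player j's private return per contributed unit is 5.9 × (j's share). Contributing is weakly dominant for j when that share is at least 1/5.9 = 0.1695, and contributing 0 is dominant otherwise.
E and F are above the threshold, contributing 14 each; the remaining 5 contribute 0. Total contributed: 28.
G keeps 14 and receives 5.9 × 28 × 8/51 = 25.91 from the common-amenities fund, for a payoff of 39.91.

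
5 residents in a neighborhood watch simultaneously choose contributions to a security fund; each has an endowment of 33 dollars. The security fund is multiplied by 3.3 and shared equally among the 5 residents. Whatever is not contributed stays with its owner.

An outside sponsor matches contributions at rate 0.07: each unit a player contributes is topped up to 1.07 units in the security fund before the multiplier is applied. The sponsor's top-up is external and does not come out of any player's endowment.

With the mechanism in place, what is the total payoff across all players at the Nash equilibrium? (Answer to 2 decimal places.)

Even with the mechanism, each unit contributed returns only 3.3 × 1.07 / 5 = 0.7062 per unit of net cost, so contributing nothing is still dominant.
Everyone keeps their endowment and the group total is 5 × 33 = 165.

165.00 dollars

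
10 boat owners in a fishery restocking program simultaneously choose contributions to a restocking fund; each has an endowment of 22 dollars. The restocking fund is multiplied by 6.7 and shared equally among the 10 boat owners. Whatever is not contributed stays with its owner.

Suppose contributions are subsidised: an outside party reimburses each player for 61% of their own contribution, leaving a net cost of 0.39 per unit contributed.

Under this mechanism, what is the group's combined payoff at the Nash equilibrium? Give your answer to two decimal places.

The effective private return per unit is now (6.7/10) / 0.39 = 1.7179 > 1, so every player's dominant strategy flips to full contribution.
At the Nash equilibrium everyone contributes 22. Group total payoff = 10 × (22 × 0.61 + 6.7 × 22) = 1608.20.

1608.20 dollars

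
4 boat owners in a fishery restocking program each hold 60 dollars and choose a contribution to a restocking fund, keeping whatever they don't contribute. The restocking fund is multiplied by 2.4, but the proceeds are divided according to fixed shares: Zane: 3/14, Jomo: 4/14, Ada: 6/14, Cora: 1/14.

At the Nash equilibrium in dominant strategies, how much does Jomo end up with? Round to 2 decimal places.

101.14 dollars

For player j, contributing a unit is worthwhile iff 2.4 × (j's share) ≥ 1, i.e. iff j's share is at least 0.4167.
Only Ada (6/14) clears that bar, contributing 60; the remaining 3 contribute 0. Total contributed: 60.
Jomo keeps 60 and receives 2.4 × 60 × 4/14 = 41.14 from the restocking fund, for a payoff of 101.14.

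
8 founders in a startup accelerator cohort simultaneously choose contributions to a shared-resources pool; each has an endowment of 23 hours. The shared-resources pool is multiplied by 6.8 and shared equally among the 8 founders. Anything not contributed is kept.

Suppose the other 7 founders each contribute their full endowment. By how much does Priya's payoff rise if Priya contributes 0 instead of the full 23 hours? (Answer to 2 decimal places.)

3.45 hours

Switching from a contribution of 23 to 0 lets Priya keep an extra 23 hours, but lowers the shared-resources pool by 23, which costs Priya their own share of that drop: 6.8/8 × 23 = 19.55.
Net gain = 23 − 19.55 = 3.45. The private return per contributed unit (0.8500) is below 1, so free-riding is indeed the best response regardless of what the others do.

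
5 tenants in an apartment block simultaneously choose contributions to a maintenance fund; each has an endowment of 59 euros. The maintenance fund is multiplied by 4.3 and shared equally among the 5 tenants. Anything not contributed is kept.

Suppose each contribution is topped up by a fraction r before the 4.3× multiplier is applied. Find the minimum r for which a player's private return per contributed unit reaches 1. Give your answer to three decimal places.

0.163

With matching at rate r, one contributed unit becomes (1 + r) in the maintenance fund and returns 4.3 × (1 + r) / 5 to the contributor.
Setting this equal to 1: 1 + r = 5/4.3 = 1.1628.
So the minimum matching rate is r = 1.1628 − 1 = 0.163.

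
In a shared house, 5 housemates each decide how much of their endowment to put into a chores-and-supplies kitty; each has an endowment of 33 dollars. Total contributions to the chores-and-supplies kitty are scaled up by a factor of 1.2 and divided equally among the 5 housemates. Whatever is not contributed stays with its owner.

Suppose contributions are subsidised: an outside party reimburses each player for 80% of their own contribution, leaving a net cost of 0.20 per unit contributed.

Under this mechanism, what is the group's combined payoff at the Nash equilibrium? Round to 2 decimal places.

The effective private return per unit is now (1.2/5) / 0.20 = 1.2000 > 1, so every player's dominant strategy flips to full contribution.
So the Nash equilibrium is full contribution by all 5; the group earns 5 × (33 × 0.80 + 1.2 × 33) = 330.00.

330.00 dollars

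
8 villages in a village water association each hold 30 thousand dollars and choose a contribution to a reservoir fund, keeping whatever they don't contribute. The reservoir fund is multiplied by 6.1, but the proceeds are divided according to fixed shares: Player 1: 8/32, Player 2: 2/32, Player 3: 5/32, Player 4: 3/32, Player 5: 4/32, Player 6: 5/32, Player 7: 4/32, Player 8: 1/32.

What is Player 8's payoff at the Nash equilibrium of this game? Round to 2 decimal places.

Player j's private return per contributed unit is 6.1 × (j's share). Contributing is weakly dominant for j when that share is at least 1/6.1 = 0.1639, and contributing 0 is dominant otherwise.
Only Player 1 (8/32) clears that bar, contributing 30; the remaining 7 contribute 0. Total contributed: 30.
Player 8 keeps 30 and receives 6.1 × 30 × 1/32 = 5.72 from the reservoir fund, for a payoff of 35.72.

35.72 thousand dollars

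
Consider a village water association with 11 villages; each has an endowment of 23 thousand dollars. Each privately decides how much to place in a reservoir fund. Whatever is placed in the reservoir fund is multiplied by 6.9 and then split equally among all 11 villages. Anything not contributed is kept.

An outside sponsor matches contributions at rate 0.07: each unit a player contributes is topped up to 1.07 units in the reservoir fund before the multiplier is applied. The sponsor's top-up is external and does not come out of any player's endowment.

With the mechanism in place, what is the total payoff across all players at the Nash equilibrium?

With the mechanism, a contributed unit returns 6.9 × 1.07 / 11 = 0.6712 per unit of net cost — still below 1 — so contributing 0 remains dominant for every player.
Everyone keeps their endowment and the group total is 11 × 23 = 253.

253.00 thousand dollars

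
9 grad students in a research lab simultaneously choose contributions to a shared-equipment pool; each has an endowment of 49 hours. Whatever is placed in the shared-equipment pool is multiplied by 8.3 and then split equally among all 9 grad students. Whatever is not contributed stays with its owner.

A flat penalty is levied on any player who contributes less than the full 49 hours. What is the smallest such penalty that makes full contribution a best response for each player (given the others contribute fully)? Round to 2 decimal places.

Given the others contribute fully, the best deviation is to contribute 0 (any partial contribution still incurs the fine and gives up units whose private return 0.9222 is below 1).
Deviating from 49 to 0 saves 49 hours but forfeits the deviator's share of the drop in the shared-equipment pool: 8.3/9 × 49 = 45.19.
So the deviation gain is 49 − 45.19 = 3.81, and the fine must be at least 3.81 hours to wipe it out.

3.81 hours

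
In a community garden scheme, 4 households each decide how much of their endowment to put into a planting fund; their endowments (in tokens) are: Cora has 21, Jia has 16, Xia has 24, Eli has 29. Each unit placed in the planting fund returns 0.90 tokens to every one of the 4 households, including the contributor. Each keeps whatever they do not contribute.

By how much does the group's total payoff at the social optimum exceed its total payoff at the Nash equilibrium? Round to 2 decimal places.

The private return per contributed unit is 0.90 < 1 for everyone, so the Nash equilibrium is zero contribution and the group total is Σ E_j = 21 + 16 + 24 + 29 = 90.
Each contributed unit returns 3.600 to the group, so the social optimum is full contribution by everyone: group total = 3.600 × 90 = 324.00.
Efficiency loss = (3.600 − 1) × 90 = 234.00.

234.00 tokens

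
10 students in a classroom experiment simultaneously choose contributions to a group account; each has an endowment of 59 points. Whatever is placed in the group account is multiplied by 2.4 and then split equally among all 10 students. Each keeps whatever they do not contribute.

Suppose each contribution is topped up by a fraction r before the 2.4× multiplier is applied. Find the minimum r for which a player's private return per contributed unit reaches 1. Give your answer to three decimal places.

3.167

With matching at rate r, one contributed unit becomes (1 + r) in the group account and returns 2.4 × (1 + r) / 10 to the contributor.
Setting this equal to 1: 1 + r = 10/2.4 = 4.1667.
So the minimum matching rate is r = 4.1667 − 1 = 3.167.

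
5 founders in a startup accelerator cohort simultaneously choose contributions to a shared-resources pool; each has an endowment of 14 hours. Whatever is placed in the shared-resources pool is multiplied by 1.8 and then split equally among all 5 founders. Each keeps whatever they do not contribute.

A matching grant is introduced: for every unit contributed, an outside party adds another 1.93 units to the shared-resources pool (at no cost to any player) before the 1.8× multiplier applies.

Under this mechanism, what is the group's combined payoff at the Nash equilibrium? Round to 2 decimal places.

With the mechanism, a contributed unit returns 1.8 × 2.93 / 5 = 1.0548 per unit of net cost to the contributor — now above 1 — so contributing fully is weakly dominant for every player.
At the Nash equilibrium everyone contributes 14. Group total payoff = 1.8 × 2.93 × 70 = 369.18.

369.18 hours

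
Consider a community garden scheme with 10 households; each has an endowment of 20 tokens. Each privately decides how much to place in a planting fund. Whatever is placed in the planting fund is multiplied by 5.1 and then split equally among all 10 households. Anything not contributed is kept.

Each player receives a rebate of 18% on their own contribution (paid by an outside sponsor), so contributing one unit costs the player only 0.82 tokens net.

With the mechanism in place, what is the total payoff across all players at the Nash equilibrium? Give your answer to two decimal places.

Even with the mechanism, each unit contributed returns only (5.1/10) / 0.82 = 0.6220 per unit of net cost, so contributing nothing is still dominant.
Everyone keeps their endowment and the group total is 10 × 20 = 200.

200.00 tokens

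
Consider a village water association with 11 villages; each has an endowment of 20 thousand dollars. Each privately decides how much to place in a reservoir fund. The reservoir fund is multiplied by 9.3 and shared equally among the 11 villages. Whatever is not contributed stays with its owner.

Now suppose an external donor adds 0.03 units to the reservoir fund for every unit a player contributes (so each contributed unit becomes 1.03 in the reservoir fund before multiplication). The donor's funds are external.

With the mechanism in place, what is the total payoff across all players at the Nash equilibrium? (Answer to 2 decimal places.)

Even with the mechanism, each unit contributed returns only 9.3 × 1.03 / 11 = 0.8708 per unit of net cost, so contributing nothing is still dominant.
At the Nash equilibrium no one contributes; group total payoff = 11 × 20 = 220.

220.00 thousand dollars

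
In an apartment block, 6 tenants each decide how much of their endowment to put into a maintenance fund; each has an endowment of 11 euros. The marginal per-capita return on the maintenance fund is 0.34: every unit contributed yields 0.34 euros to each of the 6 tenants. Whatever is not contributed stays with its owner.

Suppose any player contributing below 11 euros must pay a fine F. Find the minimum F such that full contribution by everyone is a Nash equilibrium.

7.26 euros

Given the others contribute fully, the best deviation is to contribute 0 (any partial contribution still incurs the fine and gives up units whose private return 0.34 is below 1).
Deviating from 11 to 0 saves 11 euros but forfeits the deviator's share of the drop in the maintenance fund: 0.34 × 11 = 3.74.
So the deviation gain is 11 − 3.74 = 7.26, and the fine must be at least 7.26 euros to wipe it out.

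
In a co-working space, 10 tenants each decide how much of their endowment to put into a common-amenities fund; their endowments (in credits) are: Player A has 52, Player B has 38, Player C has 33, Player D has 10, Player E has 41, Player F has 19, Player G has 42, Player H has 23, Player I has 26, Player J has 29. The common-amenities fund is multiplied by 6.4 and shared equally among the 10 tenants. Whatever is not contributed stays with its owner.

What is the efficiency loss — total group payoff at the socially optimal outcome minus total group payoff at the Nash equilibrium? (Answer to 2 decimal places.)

The private return per contributed unit is 6.4/10 = 0.6400 < 1 for every player regardless of endowment, so the Nash equilibrium is zero contribution and the group total is Σ E_j = 52 + 38 + 33 + 10 + 41 + 19 + 42 + 23 + 26 + 29 = 313.
Each contributed unit returns 6.400 to the group, so the social optimum is full contribution by everyone: group total = 6.400 × 313 = 2003.20.
Efficiency loss = (6.400 − 1) × 313 = 1690.20.

1690.20 credits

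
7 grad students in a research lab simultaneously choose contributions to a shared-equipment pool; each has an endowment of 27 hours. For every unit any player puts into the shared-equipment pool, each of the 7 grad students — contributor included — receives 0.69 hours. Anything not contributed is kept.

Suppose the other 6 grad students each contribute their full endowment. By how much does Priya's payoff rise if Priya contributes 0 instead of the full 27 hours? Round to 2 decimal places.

8.37 hours

Switching from a contribution of 27 to 0 lets Priya keep an extra 27 hours, but lowers the shared-equipment pool by 27, which costs Priya their own share of that drop: 0.69 × 27 = 18.63.
Net gain = 27 − 18.63 = 8.37. The private return per contributed unit (0.69) is below 1, so free-riding is indeed the best response regardless of what the others do.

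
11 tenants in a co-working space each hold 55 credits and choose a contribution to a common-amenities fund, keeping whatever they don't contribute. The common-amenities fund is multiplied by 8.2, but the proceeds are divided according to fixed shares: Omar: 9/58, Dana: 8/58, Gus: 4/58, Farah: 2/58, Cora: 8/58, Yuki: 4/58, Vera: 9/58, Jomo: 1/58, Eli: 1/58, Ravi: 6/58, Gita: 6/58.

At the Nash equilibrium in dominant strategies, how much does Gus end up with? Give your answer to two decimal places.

Each unit j contributes comes back to j as 8.2 × (j's share), so j prefers to contribute only if that share exceeds 1/8.2 = 0.1220; otherwise keeping the unit dominates.
The shares above 0.1220 belong to Omar, Dana, Cora and Vera, contributing 55 each; the remaining 7 contribute 0. Total contributed: 220.
Gus keeps 55 and receives 8.2 × 220 × 4/58 = 124.41 from the common-amenities fund, for a payoff of 179.41.

179.41 credits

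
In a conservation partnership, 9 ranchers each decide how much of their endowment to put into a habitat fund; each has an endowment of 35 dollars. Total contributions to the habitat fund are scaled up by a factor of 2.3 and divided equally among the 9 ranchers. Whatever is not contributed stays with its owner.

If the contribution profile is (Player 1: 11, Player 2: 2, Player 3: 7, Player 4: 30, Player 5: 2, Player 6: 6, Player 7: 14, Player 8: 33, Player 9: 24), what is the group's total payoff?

482.70 dollars

Total contributed: 11 + 2 + 7 + 30 + 2 + 6 + 14 + 33 + 24 = 129; total kept: 9 × 35 − 129 = 186.
The habitat fund pays out 2.3 × 129 = 296.70 in aggregate.
Group total = 186 + 296.70 = 482.70.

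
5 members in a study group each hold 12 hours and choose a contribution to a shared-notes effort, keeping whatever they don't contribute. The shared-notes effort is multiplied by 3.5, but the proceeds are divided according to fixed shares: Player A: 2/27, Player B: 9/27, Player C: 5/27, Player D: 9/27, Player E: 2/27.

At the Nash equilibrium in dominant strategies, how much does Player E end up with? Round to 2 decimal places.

18.22 hours

A player with share s gets back 3.5·s per unit contributed, so full contribution is dominant for anyone with s > 1/3.5 = 0.2857 and zero contribution is dominant for anyone below.
The shares above 0.2857 belong to Player B and Player D, contributing 12 each; the remaining 3 contribute 0. Total contributed: 24.
Player E keeps 12 and receives 3.5 × 24 × 2/27 = 6.22 from the shared-notes effort, for a payoff of 18.22.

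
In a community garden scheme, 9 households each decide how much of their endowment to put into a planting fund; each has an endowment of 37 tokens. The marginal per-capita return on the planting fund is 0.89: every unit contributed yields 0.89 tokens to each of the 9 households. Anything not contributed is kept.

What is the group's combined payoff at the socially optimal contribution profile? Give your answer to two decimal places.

2667.33 tokens

Each contributed unit returns 8.010 to the group as a whole (0.89 to each of 9 players), which exceeds 1, so the social optimum is full contribution: group total = 8.010 × 333 = 2667.33.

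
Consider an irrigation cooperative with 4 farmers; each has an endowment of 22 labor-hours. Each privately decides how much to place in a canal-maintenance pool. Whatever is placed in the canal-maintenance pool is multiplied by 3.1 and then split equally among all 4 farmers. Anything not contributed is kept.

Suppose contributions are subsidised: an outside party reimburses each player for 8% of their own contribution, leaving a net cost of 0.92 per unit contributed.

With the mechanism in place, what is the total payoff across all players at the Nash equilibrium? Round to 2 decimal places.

88.00 labor-hours

With the mechanism, a contributed unit returns (3.1/4) / 0.92 = 0.8424 per unit of net cost — still below 1 — so contributing 0 remains dominant for every player.
Everyone keeps their endowment and the group total is 4 × 22 = 88.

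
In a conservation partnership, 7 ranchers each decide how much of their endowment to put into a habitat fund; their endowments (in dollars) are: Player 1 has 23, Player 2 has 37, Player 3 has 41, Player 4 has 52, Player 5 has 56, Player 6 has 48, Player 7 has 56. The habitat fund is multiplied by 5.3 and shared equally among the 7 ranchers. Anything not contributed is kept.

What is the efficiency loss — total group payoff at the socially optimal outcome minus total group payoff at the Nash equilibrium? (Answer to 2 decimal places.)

The private return per contributed unit is 5.3/7 = 0.7571 < 1 for every player regardless of endowment, so the Nash equilibrium is zero contribution and the group total is Σ E_j = 23 + 37 + 41 + 52 + 56 + 48 + 56 = 313.
Each contributed unit returns 5.300 to the group, so the social optimum is full contribution by everyone: group total = 5.300 × 313 = 1658.90.
Efficiency loss = (5.300 − 1) × 313 = 1345.90.

1345.90 dollars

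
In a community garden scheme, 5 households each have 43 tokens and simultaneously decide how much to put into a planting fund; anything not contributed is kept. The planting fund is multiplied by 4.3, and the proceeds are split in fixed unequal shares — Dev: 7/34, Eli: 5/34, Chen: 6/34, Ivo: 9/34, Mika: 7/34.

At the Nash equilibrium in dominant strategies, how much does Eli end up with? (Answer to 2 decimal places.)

Player j's private return per contributed unit is 4.3 × (j's share). Contributing is weakly dominant for j when that share is at least 1/4.3 = 0.2326, and contributing 0 is dominant otherwise.
Only Ivo (9/34) clears that bar, contributing 43; the remaining 4 contribute 0. Total contributed: 43.
Eli keeps 43 and receives 4.3 × 43 × 5/34 = 27.19 from the planting fund, for a payoff of 70.19.

70.19 tokens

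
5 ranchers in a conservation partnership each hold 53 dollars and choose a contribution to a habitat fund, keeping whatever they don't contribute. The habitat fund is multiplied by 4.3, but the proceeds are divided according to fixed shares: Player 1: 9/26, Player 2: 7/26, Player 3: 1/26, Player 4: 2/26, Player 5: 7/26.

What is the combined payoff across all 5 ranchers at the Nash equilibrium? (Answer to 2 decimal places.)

Each unit j contributes comes back to j as 4.3 × (j's share), so j prefers to contribute only if that share exceeds 1/4.3 = 0.2326; otherwise keeping the unit dominates.
Player 1, Player 2 and Player 5 are above the threshold, contributing 53 each; the remaining 2 contribute 0. Total contributed: 159.
The habitat fund pays out 4.3 × 159 = 683.70 in total (split across the unequal shares, but the aggregate is all that matters for the group sum).
The 2 free-riders keep 53 each, adding 106. Group total = 106 + 683.70 = 789.70.

789.70 dollars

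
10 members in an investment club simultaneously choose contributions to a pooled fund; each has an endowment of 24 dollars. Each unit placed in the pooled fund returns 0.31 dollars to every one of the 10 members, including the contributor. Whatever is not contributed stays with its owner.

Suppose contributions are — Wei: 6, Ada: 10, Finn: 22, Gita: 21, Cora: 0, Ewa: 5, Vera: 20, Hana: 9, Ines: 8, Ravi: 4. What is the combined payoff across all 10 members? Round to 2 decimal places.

460.50 dollars

Total contributed: 6 + 10 + 22 + 21 + 0 + 5 + 20 + 9 + 8 + 4 = 105; total kept: 10 × 24 − 105 = 135.
The pooled fund pays out 0.31 × 10 × 105 = 325.50 in aggregate.
Group total = 135 + 325.50 = 460.50.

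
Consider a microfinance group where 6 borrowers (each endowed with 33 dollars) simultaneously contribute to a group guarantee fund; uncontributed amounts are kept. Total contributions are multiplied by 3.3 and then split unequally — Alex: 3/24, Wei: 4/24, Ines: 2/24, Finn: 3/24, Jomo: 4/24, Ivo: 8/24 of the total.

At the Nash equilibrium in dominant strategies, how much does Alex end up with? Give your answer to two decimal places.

46.61 dollars

For player j, contributing a unit is worthwhile iff 3.3 × (j's share) ≥ 1, i.e. iff j's share is at least 0.3030.
Ivo alone (share 8/24) is above the threshold, contributing 33; the remaining 5 contribute 0. Total contributed: 33.
Alex keeps 33 and receives 3.3 × 33 × 3/24 = 13.61 from the group guarantee fund, for a payoff of 46.61.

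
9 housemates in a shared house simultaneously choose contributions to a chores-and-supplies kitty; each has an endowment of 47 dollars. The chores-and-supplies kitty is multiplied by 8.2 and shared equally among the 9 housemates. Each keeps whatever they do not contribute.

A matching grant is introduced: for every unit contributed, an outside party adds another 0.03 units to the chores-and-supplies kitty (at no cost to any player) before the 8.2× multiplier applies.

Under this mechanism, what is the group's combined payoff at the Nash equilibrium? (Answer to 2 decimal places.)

With the mechanism, a contributed unit returns 8.2 × 1.03 / 9 = 0.9384 per unit of net cost — still below 1 — so contributing 0 remains dominant for every player.
At the Nash equilibrium no one contributes; group total payoff = 9 × 47 = 423.

423.00 dollars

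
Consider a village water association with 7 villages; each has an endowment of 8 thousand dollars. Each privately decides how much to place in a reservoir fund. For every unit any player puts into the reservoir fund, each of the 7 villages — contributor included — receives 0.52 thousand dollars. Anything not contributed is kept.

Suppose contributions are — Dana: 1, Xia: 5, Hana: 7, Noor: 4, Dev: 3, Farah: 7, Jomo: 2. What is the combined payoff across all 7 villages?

132.56 thousand dollars

Total contributed: 1 + 5 + 7 + 4 + 3 + 7 + 2 = 29; total kept: 7 × 8 − 29 = 27.
The reservoir fund pays out 0.52 × 7 × 29 = 105.56 in aggregate.
Group total = 27 + 105.56 = 132.56.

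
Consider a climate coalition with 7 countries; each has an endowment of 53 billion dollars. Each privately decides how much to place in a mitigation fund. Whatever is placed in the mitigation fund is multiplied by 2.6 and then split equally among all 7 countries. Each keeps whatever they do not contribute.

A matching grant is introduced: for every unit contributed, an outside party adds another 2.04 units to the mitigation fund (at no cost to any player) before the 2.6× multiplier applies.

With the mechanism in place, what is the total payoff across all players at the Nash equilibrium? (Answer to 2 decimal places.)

2932.38 billion dollars

Under the mechanism each unit contributed yields 2.6 × 3.04 / 7 = 1.1291 back to its contributor per unit of net cost, which exceeds 1, making full contribution the dominant choice for everyone.
At the Nash equilibrium everyone contributes 53. Group total payoff = 2.6 × 3.04 × 371 = 2932.38.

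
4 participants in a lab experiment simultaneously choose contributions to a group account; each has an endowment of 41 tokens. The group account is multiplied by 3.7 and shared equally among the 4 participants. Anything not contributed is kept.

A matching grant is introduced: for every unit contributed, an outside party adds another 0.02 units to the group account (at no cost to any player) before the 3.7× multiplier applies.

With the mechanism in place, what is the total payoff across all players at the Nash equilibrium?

Even with the mechanism, each unit contributed returns only 3.7 × 1.02 / 4 = 0.9435 per unit of net cost, so contributing nothing is still dominant.
At the Nash equilibrium no one contributes; group total payoff = 4 × 41 = 164.

164.00 tokens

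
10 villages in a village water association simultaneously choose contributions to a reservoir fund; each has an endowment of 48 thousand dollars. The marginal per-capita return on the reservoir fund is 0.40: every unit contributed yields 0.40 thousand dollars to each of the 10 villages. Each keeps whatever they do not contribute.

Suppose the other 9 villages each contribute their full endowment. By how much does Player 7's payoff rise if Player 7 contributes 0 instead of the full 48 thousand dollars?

28.80 thousand dollars

Switching from a contribution of 48 to 0 lets Player 7 keep an extra 48 thousand dollars, but lowers the reservoir fund by 48, which costs Player 7 their own share of that drop: 0.40 × 48 = 19.20.
Net gain = 48 − 19.20 = 28.80. The private return per contributed unit (0.40) is below 1, so free-riding is indeed the best response regardless of what the others do.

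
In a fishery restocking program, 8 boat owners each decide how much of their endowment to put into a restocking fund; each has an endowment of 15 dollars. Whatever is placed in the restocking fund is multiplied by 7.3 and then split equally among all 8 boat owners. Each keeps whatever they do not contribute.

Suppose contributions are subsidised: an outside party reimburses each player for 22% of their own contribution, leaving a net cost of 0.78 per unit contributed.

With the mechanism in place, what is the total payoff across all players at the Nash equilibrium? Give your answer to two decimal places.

Under the mechanism each unit contributed yields (7.3/8) / 0.78 = 1.1699 back to its contributor per unit of net cost, which exceeds 1, making full contribution the dominant choice for everyone.
So the Nash equilibrium is full contribution by all 8; the group earns 8 × (15 × 0.22 + 7.3 × 15) = 902.40.

902.40 dollars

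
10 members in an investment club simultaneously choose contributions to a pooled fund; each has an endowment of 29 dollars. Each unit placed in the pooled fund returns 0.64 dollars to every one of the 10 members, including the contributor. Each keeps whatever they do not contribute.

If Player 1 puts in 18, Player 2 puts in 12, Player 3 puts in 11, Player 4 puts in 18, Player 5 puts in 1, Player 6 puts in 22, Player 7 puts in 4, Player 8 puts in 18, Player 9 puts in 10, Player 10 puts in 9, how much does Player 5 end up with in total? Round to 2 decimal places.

Total contributed: 18 + 12 + 11 + 18 + 1 + 22 + 4 + 18 + 10 + 9 = 123.
Each receives 0.64 × 123 = 78.72 from the pooled fund.
Player 5 keeps 29 − 1 = 28, so Player 5's payoff is 28 + 78.72 = 106.72.

106.72 dollars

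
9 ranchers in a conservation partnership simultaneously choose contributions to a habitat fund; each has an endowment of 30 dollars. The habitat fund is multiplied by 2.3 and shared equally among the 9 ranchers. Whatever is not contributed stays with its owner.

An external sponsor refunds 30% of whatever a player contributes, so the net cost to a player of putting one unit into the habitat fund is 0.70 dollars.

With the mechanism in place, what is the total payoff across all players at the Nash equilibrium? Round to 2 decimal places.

270.00 dollars

Even with the mechanism, each unit contributed returns only (2.3/9) / 0.70 = 0.3651 per unit of net cost, so contributing nothing is still dominant.
At the Nash equilibrium no one contributes; group total payoff = 9 × 30 = 270.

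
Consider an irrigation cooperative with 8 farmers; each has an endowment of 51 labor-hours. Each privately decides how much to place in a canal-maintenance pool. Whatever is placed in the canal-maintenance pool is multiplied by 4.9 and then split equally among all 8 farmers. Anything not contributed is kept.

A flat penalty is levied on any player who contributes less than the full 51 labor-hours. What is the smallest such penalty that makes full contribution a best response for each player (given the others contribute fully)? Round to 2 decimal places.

19.76 labor-hours

Given the others contribute fully, the best deviation is to contribute 0 (any partial contribution still incurs the fine and gives up units whose private return 0.6125 is below 1).
Deviating from 51 to 0 saves 51 labor-hours but forfeits the deviator's share of the drop in the canal-maintenance pool: 4.9/8 × 51 = 31.24.
So the deviation gain is 51 − 31.24 = 19.76, and the fine must be at least 19.76 labor-hours to wipe it out.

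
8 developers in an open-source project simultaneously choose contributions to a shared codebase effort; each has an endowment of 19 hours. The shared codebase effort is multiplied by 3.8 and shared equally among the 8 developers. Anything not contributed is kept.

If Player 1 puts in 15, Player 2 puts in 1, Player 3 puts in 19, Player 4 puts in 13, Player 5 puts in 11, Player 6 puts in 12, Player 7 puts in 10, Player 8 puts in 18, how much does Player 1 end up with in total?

Total contributed: 15 + 1 + 19 + 13 + 11 + 12 + 10 + 18 = 99.
Each receives 3.8 × 99 / 8 = 47.03 from the shared codebase effort.
Player 1 keeps 19 − 15 = 4, so Player 1's payoff is 4 + 47.03 = 51.03.

51.03 hours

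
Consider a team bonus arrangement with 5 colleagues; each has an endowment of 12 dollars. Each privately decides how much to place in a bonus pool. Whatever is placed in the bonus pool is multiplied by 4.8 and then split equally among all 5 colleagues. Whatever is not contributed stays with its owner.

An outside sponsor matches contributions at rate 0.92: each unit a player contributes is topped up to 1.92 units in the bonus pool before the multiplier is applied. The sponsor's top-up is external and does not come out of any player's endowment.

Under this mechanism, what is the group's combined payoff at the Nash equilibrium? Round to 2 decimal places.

The effective private return per unit is now 4.8 × 1.92 / 5 = 1.8432 > 1, so every player's dominant strategy flips to full contribution.
So the Nash equilibrium is full contribution by all 5; the group earns 4.8 × 1.92 × 60 = 552.96.

552.96 dollars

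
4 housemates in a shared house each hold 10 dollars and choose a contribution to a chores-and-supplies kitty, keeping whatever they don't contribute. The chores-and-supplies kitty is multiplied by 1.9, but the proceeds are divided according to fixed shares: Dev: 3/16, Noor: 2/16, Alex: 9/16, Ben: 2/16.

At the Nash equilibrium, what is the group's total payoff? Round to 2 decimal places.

49.00 dollars

Player j's private return per contributed unit is 1.9 × (j's share). Contributing is weakly dominant for j when that share is at least 1/1.9 = 0.5263, and contributing 0 is dominant otherwise.
Alex alone (share 9/16) is above the threshold, contributing 10; the remaining 3 contribute 0. Total contributed: 10.
The chores-and-supplies kitty pays out 1.9 × 10 = 19.00 in total (split across the unequal shares, but the aggregate is all that matters for the group sum).
The 3 free-riders keep 10 each, adding 30. Group total = 30 + 19.00 = 49.00.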